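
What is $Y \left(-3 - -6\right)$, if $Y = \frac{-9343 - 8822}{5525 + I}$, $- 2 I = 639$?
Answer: $- \frac{108990}{10411} \approx -10.469$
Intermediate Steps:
$I = - \frac{639}{2}$ ($I = \left(- \frac{1}{2}\right) 639 = - \frac{639}{2} \approx -319.5$)
$Y = - \frac{36330}{10411}$ ($Y = \frac{-9343 - 8822}{5525 - \frac{639}{2}} = - \frac{18165}{\frac{10411}{2}} = \left(-18165\right) \frac{2}{10411} = - \frac{36330}{10411} \approx -3.4896$)
$Y \left(-3 - -6\right) = - \frac{36330 \left(-3 - -6\right)}{10411} = - \frac{36330 \left(-3 + 6\right)}{10411} = \left(- \frac{36330}{10411}\right) 3 = - \frac{108990}{10411}$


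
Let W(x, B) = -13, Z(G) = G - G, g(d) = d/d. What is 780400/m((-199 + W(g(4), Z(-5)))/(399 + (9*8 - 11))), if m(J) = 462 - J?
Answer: 89746000/53183 ≈ 1687.5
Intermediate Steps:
g(d) = 1
Z(G) = 0
780400/m((-199 + W(g(4), Z(-5)))/(399 + (9*8 - 11))) = 780400/(462 - (-199 - 13)/(399 + (9*8 - 11))) = 780400/(462 - (-212)/(399 + (72 - 11))) = 780400/(462 - (-212)/(399 + 61)) = 780400/(462 - (-212)/460) = 780400/(462 - 1*(-53/115)) = 780400/(462 + 53/115) = 780400/(53183/115) = 780400*(115/53183) = 89746000/53183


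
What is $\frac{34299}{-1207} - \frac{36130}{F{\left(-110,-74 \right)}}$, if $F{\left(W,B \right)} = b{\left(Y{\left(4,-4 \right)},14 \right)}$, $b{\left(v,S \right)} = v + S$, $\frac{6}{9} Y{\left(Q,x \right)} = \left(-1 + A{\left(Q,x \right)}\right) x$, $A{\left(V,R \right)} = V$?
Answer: $\frac{21735857}{2414} \approx 9004.1$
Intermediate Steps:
$Y{\left(Q,x \right)} = \frac{3 x \left(-1 + Q\right)}{2}$ ($Y{\left(Q,x \right)} = \frac{3 \left(-1 + Q\right) x}{2} = \frac{3 x \left(-1 + Q\right)}{2}$)
$b{\left(v,S \right)} = S + v$
$F{\left(W,B \right)} = -4$ ($F{\left(W,B \right)} = 14 + \frac{3}{2} \left(-4\right) \left(-1 + 4\right) = 14 + \frac{3}{2} \left(-4\right) 3 = 14 - 18 = -4$)
$\frac{34299}{-1207} - \frac{36130}{F{\left(-110,-74 \right)}} = \frac{34299}{-1207} - \frac{36130}{-4} = 34299 \left(- \frac{1}{1207}\right) - - \frac{18065}{2} = - \frac{34299}{1207} + \frac{18065}{2} = \frac{21735857}{2414}$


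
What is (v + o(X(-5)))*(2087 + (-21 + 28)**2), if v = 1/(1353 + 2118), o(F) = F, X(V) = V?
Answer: -138832/13 ≈ -10679.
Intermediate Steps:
v = 1/3471 ≈ 0.00028810
(v + o(X(-5)))*(2087 + (-21 + 28)**2) = (1/3471 - 5)*(2087 + (-21 + 28)**2) = -17354*(2087 + 7**2)/3471 = -17354*(2087 + 49)/3471 = -17354/3471*2136 = -138832/13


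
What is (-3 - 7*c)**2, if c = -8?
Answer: 2809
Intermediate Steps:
(-3 - 7*c)**2 = (-3 - 7*(-8))**2 = (-3 + 56)**2 = 53**2 = 2809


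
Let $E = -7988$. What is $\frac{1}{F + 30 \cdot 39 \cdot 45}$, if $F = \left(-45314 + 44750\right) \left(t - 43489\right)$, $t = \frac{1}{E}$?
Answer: $\frac{1997}{49087150803} \approx 4.0683 \cdot 10^{-8}$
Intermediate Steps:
$t = - \frac{1}{7988}$ ($t = \frac{1}{-7988} = - \frac{1}{7988} \approx -0.00012519$)
$F = \frac{48982008753}{1997}$ ($F = \left(-45314 + 44750\right) \left(- \frac{1}{7988} - 43489\right) = \left(-564\right) \left(- \frac{347390133}{7988}\right) = \frac{48982008753}{1997} \approx 2.4528 \cdot 10^{7}$)
$\frac{1}{F + 30 \cdot 39 \cdot 45} = \frac{1}{\frac{48982008753}{1997} + 30 \cdot 39 \cdot 45} = \frac{1}{\frac{48982008753}{1997} + 1170 \cdot 45} = \frac{1}{\frac{48982008753}{1997} + 52650} = \frac{1}{\frac{49087150803}{1997}} = \frac{1997}{49087150803}$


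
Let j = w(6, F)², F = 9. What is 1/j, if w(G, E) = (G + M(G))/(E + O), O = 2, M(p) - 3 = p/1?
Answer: 121/225 ≈ 0.53778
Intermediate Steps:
M(p) = 3 + p (M(p) = 3 + p/1 = 3 + p*1 = 3 + p)
w(G, E) = (3 + 2*G)/(2 + E) (w(G, E) = (G + (3 + G))/(E + 2) = (3 + 2*G)/(2 + E))
j = 225/121 (j = ((3 + 2*6)/(2 + 9))² = ((3 + 12)/11)² = ((1/11)*15)² = (15/11)² = 225/121 ≈ 1.8595)
1/j = 1/(225/121) = 121/225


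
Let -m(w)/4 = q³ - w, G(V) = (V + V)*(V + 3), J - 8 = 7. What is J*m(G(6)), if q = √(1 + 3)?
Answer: 6000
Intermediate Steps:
J = 15 (J = 8 + 7 = 15)
q = 2 (q = √4 = 2)
G(V) = 2*V*(3 + V) (G(V) = (2*V)*(3 + V) = 2*V*(3 + V))
m(w) = -32 + 4*w (m(w) = -4*(2³ - w) = -4*(8 - w) = -32 + 4*w)
J*m(G(6)) = 15*(-32 + 4*(2*6*(3 + 6))) = 15*(-32 + 4*(2*6*9)) = 15*(-32 + 4*108) = 15*(-32 + 432) = 15*400 = 6000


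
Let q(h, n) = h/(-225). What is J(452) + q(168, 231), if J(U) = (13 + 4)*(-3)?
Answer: -3881/75 ≈ -51.747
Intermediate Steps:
q(h, n) = -h/225 (q(h, n) = h*(-1/225) = -h/225)
J(U) = -51 (J(U) = 17*(-3) = -51)
J(452) + q(168, 231) = -51 - 1/225*168 = -51 - 56/75 = -3881/75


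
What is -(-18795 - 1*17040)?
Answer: 35835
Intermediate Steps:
-(-18795 - 1*17040) = -(-18795 - 17040) = -1*(-35835) = 35835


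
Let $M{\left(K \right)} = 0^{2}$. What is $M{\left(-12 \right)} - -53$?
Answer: $53$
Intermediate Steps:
$M{\left(K \right)} = 0$
$M{\left(-12 \right)} - -53 = 0 - -53 = 0 + 53 = 53$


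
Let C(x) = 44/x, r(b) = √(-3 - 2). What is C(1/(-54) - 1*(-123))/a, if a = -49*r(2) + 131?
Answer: 51876/32281901 + 19404*I*√5/32281901 ≈ 0.001607 + 0.0013441*I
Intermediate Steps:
r(b) = I*√5 (r(b) = √(-5) = I*√5)
a = 131 - 49*I*√5 (a = -49*I*√5 + 131 = 131 - 49*I*√5 ≈ 131.0 - 109.57*I)
C(1/(-54) - 1*(-123))/a = (44/(1/(-54) - 1*(-123)))/(131 - 49*I*√5) = (44/(-1/54 + 123))/(131 - 49*I*√5) = (44/(6641/54))/(131 - 49*I*√5) = (44*(54/6641))/(131 - 49*I*√5) = 2376/(6641*(131 - 49*I*√5))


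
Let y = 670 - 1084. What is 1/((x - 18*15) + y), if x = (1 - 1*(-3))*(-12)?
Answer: -1/732 ≈ -0.0013661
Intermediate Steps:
x = -48 (x = (1 + 3)*(-12) = 4*(-12) = -48)
y = -414
1/((x - 18*15) + y) = 1/((-48 - 18*15) - 414) = 1/((-48 - 270) - 414) = 1/(-318 - 414) = 1/(-732) = -1/732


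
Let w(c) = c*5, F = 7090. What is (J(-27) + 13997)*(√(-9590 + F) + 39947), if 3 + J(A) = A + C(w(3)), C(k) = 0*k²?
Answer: 557939749 + 698350*I ≈ 5.5794e+8 + 6.9835e+5*I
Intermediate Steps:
w(c) = 5*c
C(k) = 0
J(A) = -3 + A (J(A) = -3 + (A + 0) = -3 + A)
(J(-27) + 13997)*(√(-9590 + F) + 39947) = ((-3 - 27) + 13997)*(√(-9590 + 7090) + 39947) = (-30 + 13997)*(√(-2500) + 39947) = 13967*(50*I + 39947) = 13967*(39947 + 50*I) = 557939749 + 698350*I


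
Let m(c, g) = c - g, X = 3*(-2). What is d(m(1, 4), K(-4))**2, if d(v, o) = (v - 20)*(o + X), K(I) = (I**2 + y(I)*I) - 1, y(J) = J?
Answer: 330625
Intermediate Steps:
X = -6
K(I) = -1 + 2*I**2 (K(I) = (I**2 + I*I) - 1 = (I**2 + I**2) - 1 = 2*I**2 - 1 = -1 + 2*I**2)
d(v, o) = (-20 + v)*(-6 + o) (d(v, o) = (v - 20)*(o - 6) = (-20 + v)*(-6 + o))
d(m(1, 4), K(-4))**2 = (120 - 20*(-1 + 2*(-4)**2) - 6*(1 - 1*4) + (-1 + 2*(-4)**2)*(1 - 1*4))**2 = (120 - 20*(-1 + 2*16) - 6*(1 - 4) + (-1 + 2*16)*(1 - 4))**2 = (120 - 20*(-1 + 32) - 6*(-3) + (-1 + 32)*(-3))**2 = (120 - 20*31 + 18 + 31*(-3))**2 = (120 - 620 + 18 - 93)**2 = (-575)**2 = 330625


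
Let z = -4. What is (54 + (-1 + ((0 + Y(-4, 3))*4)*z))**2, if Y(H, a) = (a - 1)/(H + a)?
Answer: 7225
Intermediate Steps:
Y(H, a) = (-1 + a)/(H + a)
(54 + (-1 + ((0 + Y(-4, 3))*4)*z))**2 = (54 + (-1 + ((0 + (-1 + 3)/(-4 + 3))*4)*(-4)))**2 = (54 + (-1 + ((0 + 2/(-1))*4)*(-4)))**2 = (54 + (-1 + ((0 - 1*2)*4)*(-4)))**2 = (54 + (-1 + ((0 - 2)*4)*(-4)))**2 = (54 + (-1 - 2*4*(-4)))**2 = (54 + (-1 - 8*(-4)))**2 = (54 + (-1 + 32))**2 = (54 + 31)**2 = 85**2 = 7225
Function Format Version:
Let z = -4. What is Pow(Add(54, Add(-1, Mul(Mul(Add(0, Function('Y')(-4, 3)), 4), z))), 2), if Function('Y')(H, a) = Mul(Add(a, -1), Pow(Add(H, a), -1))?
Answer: 7225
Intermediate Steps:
Function('Y')(H, a) = Mul(Pow(Add(H, a), -1), Add(-1, a)) (Function('Y')(H, a) = Mul(Add(-1, a), Pow(Add(H, a), -1)) = Mul(Pow(Add(H, a), -1), Add(-1, a)))
Pow(Add(54, Add(-1, Mul(Mul(Add(0, Function('Y')(-4, 3)), 4), z))), 2) = Pow(Add(54, Add(-1, Mul(Mul(Add(0, Mul(Pow(Add(-4, 3), -1), Add(-1, 3))), 4), -4))), 2) = Pow(Add(54, Add(-1, Mul(Mul(Add(0, Mul(Pow(-1, -1), 2)), 4), -4))), 2) = Pow(Add(54, Add(-1, Mul(Mul(Add(0, Mul(-1, 2)), 4), -4))), 2) = Pow(Add(54, Add(-1, Mul(Mul(Add(0, -2), 4), -4))), 2) = Pow(Add(54, Add(-1, Mul(Mul(-2, 4), -4))), 2) = Pow(Add(54, Add(-1, Mul(-8, -4))), 2) = Pow(Add(54, Add(-1, 32)), 2) = Pow(Add(54, 31), 2) = Pow(85, 2) = 7225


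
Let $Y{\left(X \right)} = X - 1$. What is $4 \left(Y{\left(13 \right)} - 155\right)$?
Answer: $-572$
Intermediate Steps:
$Y{\left(X \right)} = -1 + X$
$4 \left(Y{\left(13 \right)} - 155\right) = 4 \left(\left(-1 + 13\right) - 155\right) = 4 \left(12 - 155\right) = 4 \left(-143\right) = -572$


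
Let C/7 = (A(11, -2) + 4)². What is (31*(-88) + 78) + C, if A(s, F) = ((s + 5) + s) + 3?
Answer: 5442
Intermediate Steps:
A(s, F) = 8 + 2*s (A(s, F) = ((5 + s) + s) + 3 = (5 + 2*s) + 3 = 8 + 2*s)
C = 8092 (C = 7*((8 + 2*11) + 4)² = 7*((8 + 22) + 4)² = 7*(30 + 4)² = 7*34² = 7*1156 = 8092)
(31*(-88) + 78) + C = (31*(-88) + 78) + 8092 = (-2728 + 78) + 8092 = -2650 + 8092 = 5442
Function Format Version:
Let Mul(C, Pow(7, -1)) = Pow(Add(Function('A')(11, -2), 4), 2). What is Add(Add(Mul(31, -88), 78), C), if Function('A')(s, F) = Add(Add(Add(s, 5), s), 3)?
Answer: 5442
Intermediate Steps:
Function('A')(s, F) = Add(8, Mul(2, s)) (Function('A')(s, F) = Add(Add(Add(5, s), s), 3) = Add(Add(5, Mul(2, s)), 3) = Add(8, Mul(2, s)))
C = 8092 (C = Mul(7, Pow(Add(Add(8, Mul(2, 11)), 4), 2)) = Mul(7, Pow(Add(Add(8, 22), 4), 2)) = Mul(7, Pow(Add(30, 4), 2)) = Mul(7, Pow(34, 2)) = Mul(7, 1156) = 8092)
Add(Add(Mul(31, -88), 78), C) = Add(Add(Mul(31, -88), 78), 8092) = Add(Add(-2728, 78), 8092) = Add(-2650, 8092) = 5442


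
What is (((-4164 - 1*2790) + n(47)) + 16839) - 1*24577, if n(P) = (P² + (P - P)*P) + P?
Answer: -12436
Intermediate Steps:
n(P) = P + P² (n(P) = (P² + 0*P) + P = (P² + 0) + P = P² + P = P + P²)
(((-4164 - 1*2790) + n(47)) + 16839) - 1*24577 = (((-4164 - 1*2790) + 47*(1 + 47)) + 16839) - 1*24577 = (((-4164 - 2790) + 47*48) + 16839) - 24577 = ((-6954 + 2256) + 16839) - 24577 = (-4698 + 16839) - 24577 = 12141 - 24577 = -12436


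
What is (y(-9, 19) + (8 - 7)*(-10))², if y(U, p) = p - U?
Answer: 324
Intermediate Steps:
(y(-9, 19) + (8 - 7)*(-10))² = ((19 - 1*(-9)) + (8 - 7)*(-10))² = ((19 + 9) + 1*(-10))² = (28 - 10)² = 18² = 324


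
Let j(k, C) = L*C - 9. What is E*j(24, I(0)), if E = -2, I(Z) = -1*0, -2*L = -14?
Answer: 18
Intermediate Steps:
L = 7 (L = -½*(-14) = 7)
I(Z) = 0
j(k, C) = -9 + 7*C (j(k, C) = 7*C - 9 = -9 + 7*C)
E*j(24, I(0)) = -2*(-9 + 7*0) = -2*(-9 + 0) = -2*(-9) = 18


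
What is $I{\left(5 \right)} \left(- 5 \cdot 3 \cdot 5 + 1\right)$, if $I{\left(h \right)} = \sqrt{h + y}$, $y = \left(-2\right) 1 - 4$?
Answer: $- 74 i \approx - 74.0 i$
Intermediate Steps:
$y = -6$ ($y = -2 - 4 = -6$)
$I{\left(h \right)} = \sqrt{-6 + h}$ ($I{\left(h \right)} = \sqrt{h - 6} = \sqrt{-6 + h}$)
$I{\left(5 \right)} \left(- 5 \cdot 3 \cdot 5 + 1\right) = \sqrt{-6 + 5} \left(- 5 \cdot 3 \cdot 5 + 1\right) = \sqrt{-1} \left(\left(-5\right) 15 + 1\right) = i \left(-75 + 1\right) = i \left(-74\right) = - 74 i$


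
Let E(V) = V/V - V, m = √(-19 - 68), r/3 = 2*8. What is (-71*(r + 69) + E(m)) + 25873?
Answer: 17567 - I*√87 ≈ 17567.0 - 9.3274*I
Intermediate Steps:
r = 48 (r = 3*(2*8) = 3*16 = 48)
m = I*√87 (m = √(-87) = I*√87 ≈ 9.3274*I)
E(V) = 1 - V
(-71*(r + 69) + E(m)) + 25873 = (-71*(48 + 69) + (1 - I*√87)) + 25873 = (-71*117 + (1 - I*√87)) + 25873 = (-8307 + (1 - I*√87)) + 25873 = (-8306 - I*√87) + 25873 = 17567 - I*√87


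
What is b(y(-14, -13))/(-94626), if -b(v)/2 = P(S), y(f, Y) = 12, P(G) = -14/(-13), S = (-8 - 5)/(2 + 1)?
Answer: 2/87867 ≈ 2.2762e-5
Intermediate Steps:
S = -13/3 ≈ -4.3333
P(G) = 14/13 (P(G) = -14*(-1/13) = 14/13)
b(v) = -28/13 (b(v) = -2*14/13 = -28/13)
b(y(-14, -13))/(-94626) = -28/13/(-94626) = -28/13*(-1/94626) = 2/87867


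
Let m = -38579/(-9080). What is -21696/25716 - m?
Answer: -99091437/19458440 ≈ -5.0925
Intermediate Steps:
m = 38579/9080 (m = -38579*(-1/9080) = 38579/9080 ≈ 4.2488)
-21696/25716 - m = -21696/25716 - 1*38579/9080 = -21696*1/25716 - 38579/9080 = -1808/2143 - 38579/9080 = -99091437/19458440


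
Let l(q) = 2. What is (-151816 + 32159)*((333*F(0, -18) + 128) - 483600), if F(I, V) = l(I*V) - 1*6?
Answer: 58010192228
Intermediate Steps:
F(I, V) = -4 (F(I, V) = 2 - 1*6 = 2 - 6 = -4)
(-151816 + 32159)*((333*F(0, -18) + 128) - 483600) = (-151816 + 32159)*((333*(-4) + 128) - 483600) = -119657*((-1332 + 128) - 483600) = -119657*(-1204 - 483600) = -119657*(-484804) = 58010192228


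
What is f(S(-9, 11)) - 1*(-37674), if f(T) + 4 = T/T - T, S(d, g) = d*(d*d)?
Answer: 38400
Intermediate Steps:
S(d, g) = d³ (S(d, g) = d*d² = d³)
f(T) = -3 - T (f(T) = -4 + (T/T - T) = -4 + (1 - T) = -3 - T)
f(S(-9, 11)) - 1*(-37674) = (-3 - 1*(-9)³) - 1*(-37674) = (-3 - 1*(-729)) + 37674 = (-3 + 729) + 37674 = 726 + 37674 = 38400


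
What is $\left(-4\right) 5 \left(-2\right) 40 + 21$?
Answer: $1621$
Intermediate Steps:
$\left(-4\right) 5 \left(-2\right) 40 + 21 = \left(-20\right) \left(-2\right) 40 + 21 = 40 \cdot 40 + 21 = 1600 + 21 = 1621$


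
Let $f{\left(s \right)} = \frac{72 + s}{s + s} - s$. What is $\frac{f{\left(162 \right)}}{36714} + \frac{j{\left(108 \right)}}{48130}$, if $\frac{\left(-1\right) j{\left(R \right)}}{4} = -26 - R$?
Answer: $\frac{107247641}{15903403380} \approx 0.0067437$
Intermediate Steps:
$j{\left(R \right)} = 104 + 4 R$ ($j{\left(R \right)} = - 4 \left(-26 - R\right) = 104 + 4 R$)
$f{\left(s \right)} = - s + \frac{72 + s}{2 s}$ ($f{\left(s \right)} = \frac{72 + s}{2 s} - s = - s + \frac{72 + s}{2 s}$)
$\frac{f{\left(162 \right)}}{36714} + \frac{j{\left(108 \right)}}{48130} = \frac{\frac{1}{2} - 162 + \frac{36}{162}}{36714} + \frac{104 + 4 \cdot 108}{48130} = \left(\frac{1}{2} - 162 + 36 \cdot \frac{1}{162}\right) \frac{1}{36714} + \left(104 + 432\right) \frac{1}{48130} = \left(\frac{1}{2} - 162 + \frac{2}{9}\right) \frac{1}{36714} + 536 \cdot \frac{1}{48130} = \left(- \frac{2903}{18}\right) \frac{1}{36714} + \frac{268}{24065} = - \frac{2903}{660852} + \frac{268}{24065} = \frac{107247641}{15903403380}$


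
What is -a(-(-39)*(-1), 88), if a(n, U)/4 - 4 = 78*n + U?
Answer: 11800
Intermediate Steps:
a(n, U) = 16 + 4*U + 312*n (a(n, U) = 16 + 4*(78*n + U) = 16 + 4*(U + 78*n) = 16 + (4*U + 312*n) = 16 + 4*U + 312*n)
-a(-(-39)*(-1), 88) = -(16 + 4*88 + 312*(-(-39)*(-1))) = -(16 + 352 + 312*(-1*39)) = -(16 + 352 + 312*(-39)) = -(16 + 352 - 12168) = -1*(-11800) = 11800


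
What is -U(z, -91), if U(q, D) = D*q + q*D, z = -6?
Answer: -1092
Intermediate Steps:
U(q, D) = 2*D*q (U(q, D) = D*q + D*q = 2*D*q)
-U(z, -91) = -2*(-91)*(-6) = -1*1092 = -1092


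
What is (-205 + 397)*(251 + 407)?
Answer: 126336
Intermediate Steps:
(-205 + 397)*(251 + 407) = 192*658 = 126336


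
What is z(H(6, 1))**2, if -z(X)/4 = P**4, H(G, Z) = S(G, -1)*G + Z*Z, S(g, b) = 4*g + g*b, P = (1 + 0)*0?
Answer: 0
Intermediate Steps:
P = 0 (P = 1*0 = 0)
S(g, b) = 4*g + b*g
H(G, Z) = Z**2 + 3*G**2 (H(G, Z) = (G*(4 - 1))*G + Z*Z = (G*3)*G + Z**2 = (3*G)*G + Z**2 = 3*G**2 + Z**2 = Z**2 + 3*G**2)
z(X) = 0 (z(X) = -4*0**4 = -4*0 = 0)
z(H(6, 1))**2 = 0**2 = 0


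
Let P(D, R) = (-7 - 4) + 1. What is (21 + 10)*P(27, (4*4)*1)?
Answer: -310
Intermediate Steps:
P(D, R) = -10 (P(D, R) = -11 + 1 = -10)
(21 + 10)*P(27, (4*4)*1) = (21 + 10)*(-10) = 31*(-10) = -310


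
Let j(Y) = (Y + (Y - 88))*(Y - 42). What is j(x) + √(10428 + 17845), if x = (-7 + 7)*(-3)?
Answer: 3696 + 7*√577 ≈ 3864.1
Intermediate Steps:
x = 0 (x = 0*(-3) = 0)
j(Y) = (-88 + 2*Y)*(-42 + Y) (j(Y) = (Y + (-88 + Y))*(-42 + Y) = (-88 + 2*Y)*(-42 + Y))
j(x) + √(10428 + 17845) = (3696 - 172*0 + 2*0²) + √(10428 + 17845) = (3696 + 0 + 2*0) + √28273 = (3696 + 0 + 0) + 7*√577 = 3696 + 7*√577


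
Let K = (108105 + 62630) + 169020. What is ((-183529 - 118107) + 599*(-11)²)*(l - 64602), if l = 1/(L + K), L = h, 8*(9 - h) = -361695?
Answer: 45593464409187542/3079807 ≈ 1.4804e+10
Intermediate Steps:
K = 339755 (K = 170735 + 169020 = 339755)
h = 361767/8 (h = 9 - ⅛*(-361695) = 9 + 361695/8 = 361767/8 ≈ 45221.)
L = 361767/8 ≈ 45221.
l = 8/3079807 (l = 1/(361767/8 + 339755) = 1/(3079807/8) = 8/3079807 ≈ 2.5976e-6)
((-183529 - 118107) + 599*(-11)²)*(l - 64602) = ((-183529 - 118107) + 599*(-11)²)*(8/3079807 - 64602) = (-301636 + 599*121)*(-198961691806/3079807) = (-301636 + 72479)*(-198961691806/3079807) = -229157*(-198961691806/3079807) = 45593464409187542/3079807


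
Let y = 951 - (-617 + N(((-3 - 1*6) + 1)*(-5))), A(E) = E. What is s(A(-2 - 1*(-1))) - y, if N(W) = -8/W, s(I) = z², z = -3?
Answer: -7796/5 ≈ -1559.2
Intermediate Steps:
s(I) = 9 (s(I) = (-3)² = 9)
y = 7841/5 (y = 951 - (-617 - 8*(-1/(5*((-3 - 1*6) + 1)))) = 951 - (-617 - 8*(-1/(5*((-3 - 6) + 1)))) = 951 - (-617 - 8*(-1/(5*(-9 + 1)))) = 951 - (-617 - 8/((-8*(-5)))) = 951 - (-617 - 8/40) = 951 - (-617 - 8*1/40) = 951 - (-617 - ⅕) = 951 - 1*(-3086/5) = 951 + 3086/5 = 7841/5 ≈ 1568.2)
s(A(-2 - 1*(-1))) - y = 9 - 1*7841/5 = 9 - 7841/5 = -7796/5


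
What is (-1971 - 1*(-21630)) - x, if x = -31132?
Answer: 50791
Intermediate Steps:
(-1971 - 1*(-21630)) - x = (-1971 - 1*(-21630)) - 1*(-31132) = (-1971 + 21630) + 31132 = 19659 + 31132 = 50791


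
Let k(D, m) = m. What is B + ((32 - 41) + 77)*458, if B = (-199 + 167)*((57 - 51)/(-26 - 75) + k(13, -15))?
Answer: 3194216/101 ≈ 31626.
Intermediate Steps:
B = 48672/101 (B = (-199 + 167)*((57 - 51)/(-26 - 75) - 15) = -32*(6/(-101) - 15) = -32*(6*(-1/101) - 15) = -32*(-6/101 - 15) = -32*(-1521/101) = 48672/101 ≈ 481.90)
B + ((32 - 41) + 77)*458 = 48672/101 + ((32 - 41) + 77)*458 = 48672/101 + (-9 + 77)*458 = 48672/101 + 68*458 = 48672/101 + 31144 = 3194216/101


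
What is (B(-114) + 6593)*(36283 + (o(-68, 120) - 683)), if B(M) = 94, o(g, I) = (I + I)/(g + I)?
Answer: 3095144820/13 ≈ 2.3809e+8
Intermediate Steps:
o(g, I) = 2*I/(I + g) (o(g, I) = (2*I)/(I + g) = 2*I/(I + g))
(B(-114) + 6593)*(36283 + (o(-68, 120) - 683)) = (94 + 6593)*(36283 + (2*120/(120 - 68) - 683)) = 6687*(36283 + (2*120/52 - 683)) = 6687*(36283 + (2*120*(1/52) - 683)) = 6687*(36283 + (60/13 - 683)) = 6687*(36283 - 8819/13) = 6687*(462860/13) = 3095144820/13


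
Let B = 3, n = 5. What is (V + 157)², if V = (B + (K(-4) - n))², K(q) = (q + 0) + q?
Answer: 66049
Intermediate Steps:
K(q) = 2*q (K(q) = q + q = 2*q)
V = 100 (V = (3 + (2*(-4) - 1*5))² = (3 + (-8 - 5))² = (3 - 13)² = (-10)² = 100)
(V + 157)² = (100 + 157)² = 257² = 66049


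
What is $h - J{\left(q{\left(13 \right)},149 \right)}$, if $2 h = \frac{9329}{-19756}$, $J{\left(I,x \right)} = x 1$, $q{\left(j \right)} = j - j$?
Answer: $- \frac{5896617}{39512} \approx -149.24$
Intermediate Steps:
$q{\left(j \right)} = 0$
$J{\left(I,x \right)} = x$
$h = - \frac{9329}{39512}$ ($h = \frac{9329 \frac{1}{-19756}}{2} = \frac{9329 \left(- \frac{1}{19756}\right)}{2} = \frac{1}{2} \left(- \frac{9329}{19756}\right) = - \frac{9329}{39512} \approx -0.23611$)
$h - J{\left(q{\left(13 \right)},149 \right)} = - \frac{9329}{39512} - 149 = - \frac{5896617}{39512}$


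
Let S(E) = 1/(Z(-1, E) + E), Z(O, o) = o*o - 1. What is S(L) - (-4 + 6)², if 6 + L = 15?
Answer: -355/89 ≈ -3.9888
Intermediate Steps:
L = 9 (L = -6 + 15 = 9)
Z(O, o) = -1 + o² (Z(O, o) = o² - 1 = -1 + o²)
S(E) = 1/(-1 + E + E²) (S(E) = 1/((-1 + E²) + E) = 1/(-1 + E + E²))
S(L) - (-4 + 6)² = 1/(-1 + 9 + 9²) - (-4 + 6)² = 1/(-1 + 9 + 81) - 1*2² = 1/89 - 1*4 = 1/89 - 4 = -355/89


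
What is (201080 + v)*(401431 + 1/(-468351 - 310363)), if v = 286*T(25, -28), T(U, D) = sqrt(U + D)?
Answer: 31428797940755820/389357 + 44701791381819*I*sqrt(3)/389357 ≈ 8.072e+10 + 1.9886e+8*I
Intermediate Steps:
T(U, D) = sqrt(D + U)
v = 286*I*sqrt(3) (v = 286*sqrt(-28 + 25) = 286*sqrt(-3) = 286*(I*sqrt(3)) = 286*I*sqrt(3) ≈ 495.37*I)
(201080 + v)*(401431 + 1/(-468351 - 310363)) = (201080 + 286*I*sqrt(3))*(401431 + 1/(-468351 - 310363)) = (201080 + 286*I*sqrt(3))*(401431 + 1/(-778714)) = (201080 + 286*I*sqrt(3))*(401431 - 1/778714) = (201080 + 286*I*sqrt(3))*(312599939733/778714) = 31428797940755820/389357 + 44701791381819*I*sqrt(3)/389357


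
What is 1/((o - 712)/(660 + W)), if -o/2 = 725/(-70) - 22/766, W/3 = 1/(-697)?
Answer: -1233305577/1291668551 ≈ -0.95482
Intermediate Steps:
W = -3/697 (W = 3/(-697) = 3*(-1/697) = -3/697 ≈ -0.0043042)
o = 55689/2681 (o = -2*(725/(-70) - 22/766) = -2*(725*(-1/70) - 22*1/766) = -2*(-145/14 - 11/383) = -2*(-55689/5362) = 55689/2681 ≈ 20.772)
1/((o - 712)/(660 + W)) = 1/((55689/2681 - 712)/(660 - 3/697)) = 1/(-1853183/(2681*460017/697)) = 1/(-1853183/2681*697/460017) = 1/(-1291668551/1233305577) = -1233305577/1291668551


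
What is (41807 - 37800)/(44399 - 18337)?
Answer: 4007/26062 ≈ 0.15375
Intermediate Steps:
(41807 - 37800)/(44399 - 18337) = 4007/26062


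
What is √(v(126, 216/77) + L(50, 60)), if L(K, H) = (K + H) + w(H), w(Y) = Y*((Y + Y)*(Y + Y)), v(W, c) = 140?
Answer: 5*√34570 ≈ 929.65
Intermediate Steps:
w(Y) = 4*Y³ (w(Y) = Y*((2*Y)*(2*Y)) = Y*(4*Y²) = 4*Y³)
L(K, H) = H + K + 4*H³ (L(K, H) = (K + H) + 4*H³ = (H + K) + 4*H³ = H + K + 4*H³)
√(v(126, 216/77) + L(50, 60)) = √(140 + (60 + 50 + 4*60³)) = √(140 + (60 + 50 + 4*216000)) = √(140 + (60 + 50 + 864000)) = √(140 + 864110) = √864250 = 5*√34570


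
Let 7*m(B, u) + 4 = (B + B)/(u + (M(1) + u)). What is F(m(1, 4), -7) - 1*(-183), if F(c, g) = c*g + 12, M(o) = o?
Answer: 1789/9 ≈ 198.78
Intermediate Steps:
m(B, u) = -4/7 + 2*B/(7*(1 + 2*u)) (m(B, u) = -4/7 + ((B + B)/(u + (1 + u)))/7 = -4/7 + ((2*B)/(1 + 2*u))/7 = -4/7 + (2*B/(1 + 2*u))/7 = -4/7 + 2*B/(7*(1 + 2*u)))
F(c, g) = 12 + c*g
F(m(1, 4), -7) - 1*(-183) = (12 + (2*(-2 + 1 - 4*4)/(7*(1 + 2*4)))*(-7)) - 1*(-183) = (12 + (2*(-2 + 1 - 16)/(7*(1 + 8)))*(-7)) + 183 = (12 + ((2/7)*(-17)/9)*(-7)) + 183 = (12 + ((2/7)*(1/9)*(-17))*(-7)) + 183 = (12 - 34/63*(-7)) + 183 = (12 + 34/9) + 183 = 142/9 + 183 = 1789/9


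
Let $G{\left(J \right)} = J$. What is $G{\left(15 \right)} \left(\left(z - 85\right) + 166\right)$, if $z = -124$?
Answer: $-645$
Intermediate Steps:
$G{\left(15 \right)} \left(\left(z - 85\right) + 166\right) = 15 \left(\left(-124 - 85\right) + 166\right) = 15 \left(-209 + 166\right) = 15 \left(-43\right) = -645$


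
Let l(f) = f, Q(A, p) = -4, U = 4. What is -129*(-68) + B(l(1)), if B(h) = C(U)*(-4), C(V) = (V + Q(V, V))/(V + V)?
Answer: 8772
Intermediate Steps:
C(V) = (-4 + V)/(2*V) (C(V) = (V - 4)/(V + V) = (-4 + V)/((2*V)) = (-4 + V)*(1/(2*V)) = (-4 + V)/(2*V))
B(h) = 0 (B(h) = ((1/2)*(-4 + 4)/4)*(-4) = ((1/2)*(1/4)*0)*(-4) = 0*(-4) = 0)
-129*(-68) + B(l(1)) = -129*(-68) + 0 = 8772 + 0 = 8772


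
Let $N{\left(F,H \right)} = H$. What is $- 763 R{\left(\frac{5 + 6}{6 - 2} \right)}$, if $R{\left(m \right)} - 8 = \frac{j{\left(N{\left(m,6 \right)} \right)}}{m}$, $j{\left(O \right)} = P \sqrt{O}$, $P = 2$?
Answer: $-6104 - \frac{6104 \sqrt{6}}{11} \approx -7463.2$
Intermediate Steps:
$j{\left(O \right)} = 2 \sqrt{O}$
$R{\left(m \right)} = 8 + \frac{2 \sqrt{6}}{m}$
$- 763 R{\left(\frac{5 + 6}{6 - 2} \right)} = - 763 \left(8 + \frac{2 \sqrt{6}}{\left(5 + 6\right) \frac{1}{6 - 2}}\right) = - 763 \left(8 + \frac{2 \sqrt{6}}{11 \cdot \frac{1}{4}}\right) = - 763 \left(8 + \frac{2 \sqrt{6}}{\frac{11}{4}}\right) = - 763 \left(8 + 2 \sqrt{6} \cdot \frac{4}{11}\right) = - 763 \left(8 + \frac{8 \sqrt{6}}{11}\right) = -6104 - \frac{6104 \sqrt{6}}{11}$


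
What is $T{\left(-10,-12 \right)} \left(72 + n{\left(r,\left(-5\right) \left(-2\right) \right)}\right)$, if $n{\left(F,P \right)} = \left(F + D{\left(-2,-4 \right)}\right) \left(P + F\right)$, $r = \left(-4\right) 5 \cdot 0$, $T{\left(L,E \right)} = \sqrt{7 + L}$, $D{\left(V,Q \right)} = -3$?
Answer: $42 i \sqrt{3} \approx 72.746 i$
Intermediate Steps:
$r = 0$ ($r = \left(-20\right) 0 = 0$)
$n{\left(F,P \right)} = \left(-3 + F\right) \left(F + P\right)$ ($n{\left(F,P \right)} = \left(F - 3\right) \left(P + F\right) = \left(-3 + F\right) \left(F + P\right)$)
$T{\left(-10,-12 \right)} \left(72 + n{\left(r,\left(-5\right) \left(-2\right) \right)}\right) = \sqrt{7 - 10} \left(72 + \left(0^{2} - 0 - 3 \left(\left(-5\right) \left(-2\right)\right) + 0 \left(\left(-5\right) \left(-2\right)\right)\right)\right) = \sqrt{-3} \left(72 + \left(0 + 0 - 30 + 0 \cdot 10\right)\right) = i \sqrt{3} \left(72 + \left(0 + 0 - 30 + 0\right)\right) = i \sqrt{3} \left(72 - 30\right) = i \sqrt{3} \cdot 42 = 42 i \sqrt{3}$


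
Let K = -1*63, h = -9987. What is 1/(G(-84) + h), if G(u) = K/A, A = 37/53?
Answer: -37/372858 ≈ -9.9233e-5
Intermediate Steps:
A = 37/53 (A = 37*(1/53) = 37/53 ≈ 0.69811)
K = -63
G(u) = -3339/37 (G(u) = -63/37/53 = -63*53/37 = -3339/37)
1/(G(-84) + h) = 1/(-3339/37 - 9987) = 1/(-372858/37) = -37/372858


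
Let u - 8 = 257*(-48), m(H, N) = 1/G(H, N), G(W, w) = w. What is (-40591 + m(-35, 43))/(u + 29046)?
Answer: -872706/359437 ≈ -2.4280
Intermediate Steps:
m(H, N) = 1/N
u = -12328 (u = 8 + 257*(-48) = 8 - 12336 = -12328)
(-40591 + m(-35, 43))/(u + 29046) = (-40591 + 1/43)/(-12328 + 29046) = (-40591 + 1/43)/16718 = -1745412/43*1/16718 = -872706/359437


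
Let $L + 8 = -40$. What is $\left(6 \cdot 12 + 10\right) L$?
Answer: $-3936$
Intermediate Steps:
$L = -48$ ($L = -8 - 40 = -48$)
$\left(6 \cdot 12 + 10\right) L = \left(6 \cdot 12 + 10\right) \left(-48\right) = \left(72 + 10\right) \left(-48\right) = 82 \left(-48\right) = -3936$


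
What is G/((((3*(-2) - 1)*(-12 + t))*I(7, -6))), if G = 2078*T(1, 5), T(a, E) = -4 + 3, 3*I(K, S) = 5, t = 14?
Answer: 3117/35 ≈ 89.057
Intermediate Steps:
I(K, S) = 5/3 (I(K, S) = (1/3)*5 = 5/3)
T(a, E) = -1
G = -2078 (G = 2078*(-1) = -2078)
G/((((3*(-2) - 1)*(-12 + t))*I(7, -6))) = -2078*3/(5*(-12 + 14)*(3*(-2) - 1)) = -2078*3/(10*(-6 - 1)) = -2078/(-7*2*(5/3)) = -2078/((-14*5/3)) = -2078/(-70/3) = -2078*(-3/70) = 3117/35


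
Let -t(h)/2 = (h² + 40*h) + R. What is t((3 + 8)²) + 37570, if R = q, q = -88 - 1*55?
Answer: -1106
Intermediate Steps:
q = -143 (q = -88 - 55 = -143)
R = -143
t(h) = 286 - 80*h - 2*h² (t(h) = -2*((h² + 40*h) - 143) = -2*(-143 + h² + 40*h) = 286 - 80*h - 2*h²)
t((3 + 8)²) + 37570 = (286 - 80*(3 + 8)² - 2*(3 + 8)⁴) + 37570 = (286 - 80*11² - 2*(11²)²) + 37570 = (286 - 80*121 - 2*121²) + 37570 = (286 - 9680 - 2*14641) + 37570 = (286 - 9680 - 29282) + 37570 = -38676 + 37570 = -1106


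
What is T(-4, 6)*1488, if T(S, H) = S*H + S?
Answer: -41664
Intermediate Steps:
T(S, H) = S + H*S (T(S, H) = H*S + S = S + H*S)
T(-4, 6)*1488 = -4*(1 + 6)*1488 = -4*7*1488 = -28*1488 = -41664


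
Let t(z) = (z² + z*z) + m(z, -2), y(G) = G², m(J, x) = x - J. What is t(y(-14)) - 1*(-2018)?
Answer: 78652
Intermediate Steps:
t(z) = -2 - z + 2*z² (t(z) = (z² + z*z) + (-2 - z) = (z² + z²) + (-2 - z) = 2*z² + (-2 - z) = -2 - z + 2*z²)
t(y(-14)) - 1*(-2018) = (-2 - 1*(-14)² + 2*((-14)²)²) - 1*(-2018) = (-2 - 1*196 + 2*196²) + 2018 = (-2 - 196 + 2*38416) + 2018 = (-2 - 196 + 76832) + 2018 = 76634 + 2018 = 78652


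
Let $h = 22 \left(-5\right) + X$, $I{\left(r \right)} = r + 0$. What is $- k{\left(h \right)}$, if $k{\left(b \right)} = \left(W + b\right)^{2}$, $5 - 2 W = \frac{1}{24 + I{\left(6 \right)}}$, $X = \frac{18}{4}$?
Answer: $- \frac{38204761}{3600} \approx -10612.0$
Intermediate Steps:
$I{\left(r \right)} = r$
$X = \frac{9}{2}$ ($X = 18 \cdot \frac{1}{4} = \frac{9}{2} \approx 4.5$)
$W = \frac{149}{60}$ ($W = \frac{5}{2} - \frac{1}{2 \left(24 + 6\right)} = \frac{5}{2} - \frac{1}{2 \cdot 30} = \frac{5}{2} - \frac{1}{60} = \frac{149}{60} \approx 2.4833$)
$h = - \frac{211}{2}$ ($h = 22 \left(-5\right) + \frac{9}{2} = -110 + \frac{9}{2} = - \frac{211}{2} \approx -105.5$)
$k{\left(b \right)} = \left(\frac{149}{60} + b\right)^{2}$
$- k{\left(h \right)} = - \frac{\left(149 + 60 \left(- \frac{211}{2}\right)\right)^{2}}{3600} = - \frac{\left(149 - 6330\right)^{2}}{3600} = - \frac{\left(-6181\right)^{2}}{3600} = - \frac{38204761}{3600}$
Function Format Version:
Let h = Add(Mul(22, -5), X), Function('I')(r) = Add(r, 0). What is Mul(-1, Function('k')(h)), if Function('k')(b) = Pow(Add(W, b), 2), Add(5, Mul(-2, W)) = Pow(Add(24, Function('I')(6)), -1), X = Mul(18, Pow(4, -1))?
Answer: Rational(-38204761, 3600) ≈ -10612.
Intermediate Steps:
Function('I')(r) = r
X = Rational(9, 2) (X = Mul(18, Rational(1, 4)) = Rational(9, 2) ≈ 4.5000)
W = Rational(149, 60) (W = Add(Rational(5, 2), Mul(Rational(-1, 2), Pow(Add(24, 6), -1))) = Add(Rational(5, 2), Mul(Rational(-1, 2), Pow(30, -1))) = Add(Rational(5, 2), Mul(Rational(-1, 2), Rational(1, 30))) = Add(Rational(5, 2), Rational(-1, 60)) = Rational(149, 60) ≈ 2.4833)
h = Rational(-211, 2) (h = Add(Mul(22, -5), Rational(9, 2)) = Add(-110, Rational(9, 2)) = Rational(-211, 2) ≈ -105.50)
Function('k')(b) = Pow(Add(Rational(149, 60), b), 2)
Mul(-1, Function('k')(h)) = Mul(-1, Mul(Rational(1, 3600), Pow(Add(149, Mul(60, Rational(-211, 2))), 2))) = Mul(-1, Mul(Rational(1, 3600), Pow(Add(149, -6330), 2))) = Mul(-1, Mul(Rational(1, 3600), Pow(-6181, 2))) = Mul(-1, Mul(Rational(1, 3600), 38204761)) = Mul(-1, Rational(38204761, 3600)) = Rational(-38204761, 3600)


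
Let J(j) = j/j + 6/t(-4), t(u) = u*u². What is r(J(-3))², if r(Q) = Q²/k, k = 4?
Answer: 707281/16777216 ≈ 0.042157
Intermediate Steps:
t(u) = u³
J(j) = 29/32 (J(j) = j/j + 6/((-4)³) = 1 + 6/(-64) = 1 + 6*(-1/64) = 1 - 3/32 = 29/32)
r(Q) = Q²/4
r(J(-3))² = ((29/32)²/4)² = ((¼)*(841/1024))² = (841/4096)² = 707281/16777216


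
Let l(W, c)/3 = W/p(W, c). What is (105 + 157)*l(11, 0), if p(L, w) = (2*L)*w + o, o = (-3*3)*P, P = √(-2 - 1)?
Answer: 2882*I*√3/9 ≈ 554.64*I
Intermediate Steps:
P = I*√3 (P = √(-3) = I*√3 ≈ 1.732*I)
o = -9*I*√3 (o = (-3*3)*(I*√3) = -9*I*√3 ≈ -15.588*I)
p(L, w) = -9*I*√3 + 2*L*w (p(L, w) = (2*L)*w - 9*I*√3 = 2*L*w - 9*I*√3 = -9*I*√3 + 2*L*w)
l(W, c) = 3*W/(-9*I*√3 + 2*W*c) (l(W, c) = 3*(W/(-9*I*√3 + 2*W*c)) = 3*W/(-9*I*√3 + 2*W*c))
(105 + 157)*l(11, 0) = (105 + 157)*(3*11/(-9*I*√3 + 2*11*0)) = 262*(3*11/(-9*I*√3 + 0)) = 262*(3*11/(-9*I*√3)) = 262*(3*11*(I*√3/27)) = 262*(11*I*√3/9) = 2882*I*√3/9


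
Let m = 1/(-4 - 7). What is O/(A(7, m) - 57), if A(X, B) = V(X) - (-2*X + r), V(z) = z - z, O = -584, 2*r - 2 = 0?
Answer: 146/11 ≈ 13.273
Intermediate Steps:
r = 1 (r = 1 + (½)*0 = 1 + 0 = 1)
V(z) = 0
m = -1/11 (m = 1/(-11) = -1/11 ≈ -0.090909)
A(X, B) = -1 + 2*X (A(X, B) = 0 - (-2*X + 1) = 0 - (1 - 2*X) = 0 + (-1 + 2*X) = -1 + 2*X)
O/(A(7, m) - 57) = -584/((-1 + 2*7) - 57) = -584/((-1 + 14) - 57) = -584/(13 - 57) = -584/(-44) = -584*(-1/44) = 146/11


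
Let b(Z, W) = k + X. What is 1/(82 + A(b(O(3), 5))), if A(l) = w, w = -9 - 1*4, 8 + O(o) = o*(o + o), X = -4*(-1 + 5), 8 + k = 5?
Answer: 1/69 ≈ 0.014493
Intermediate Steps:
k = -3 (k = -8 + 5 = -3)
X = -16 (X = -4*4 = -16)
O(o) = -8 + 2*o² (O(o) = -8 + o*(o + o) = -8 + o*(2*o) = -8 + 2*o²)
b(Z, W) = -19 (b(Z, W) = -3 - 16 = -19)
w = -13 (w = -9 - 4 = -13)
A(l) = -13
1/(82 + A(b(O(3), 5))) = 1/(82 - 13) = 1/69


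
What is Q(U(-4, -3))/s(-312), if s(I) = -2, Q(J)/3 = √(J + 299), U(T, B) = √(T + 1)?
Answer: -3*√(299 + I*√3)/2 ≈ -25.938 - 0.075125*I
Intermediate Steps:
U(T, B) = √(1 + T)
Q(J) = 3*√(299 + J) (Q(J) = 3*√(J + 299) = 3*√(299 + J))
Q(U(-4, -3))/s(-312) = (3*√(299 + √(1 - 4)))/(-2) = (3*√(299 + √(-3)))*(-½) = (3*√(299 + I*√3))*(-½) = -3*√(299 + I*√3)/2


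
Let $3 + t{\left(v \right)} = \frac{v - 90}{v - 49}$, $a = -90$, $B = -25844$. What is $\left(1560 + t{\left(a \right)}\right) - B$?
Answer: $\frac{3808919}{139} \approx 27402.0$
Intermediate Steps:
$t{\left(v \right)} = -3 + \frac{-90 + v}{-49 + v}$ ($t{\left(v \right)} = -3 + \frac{v - 90}{v - 49} = -3 + \frac{-90 + v}{-49 + v}$)
$\left(1560 + t{\left(a \right)}\right) - B = \left(1560 + \frac{57 - -180}{-49 - 90}\right) - -25844 = \left(1560 + \frac{57 + 180}{-139}\right) + 25844 = \left(1560 - \frac{237}{139}\right) + 25844 = \frac{216603}{139} + 25844 = \frac{3808919}{139}$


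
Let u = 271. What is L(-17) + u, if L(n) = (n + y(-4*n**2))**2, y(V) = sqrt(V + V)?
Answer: -1752 - 1156*I*sqrt(2) ≈ -1752.0 - 1634.8*I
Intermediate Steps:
y(V) = sqrt(2)*sqrt(V) (y(V) = sqrt(2*V) = sqrt(2)*sqrt(V))
L(n) = (n + 2*sqrt(2)*sqrt(-n**2))**2 (L(n) = (n + sqrt(2)*sqrt(-4*n**2))**2 = (n + sqrt(2)*(2*sqrt(-n**2)))**2 = (n + 2*sqrt(2)*sqrt(-n**2))**2)
L(-17) + u = (-17 + 2*sqrt(2)*sqrt(-1*(-17)**2))**2 + 271 = (-17 + 2*sqrt(2)*sqrt(-1*289))**2 + 271 = (-17 + 2*sqrt(2)*sqrt(-289))**2 + 271 = (-17 + 2*sqrt(2)*(17*I))**2 + 271 = (-17 + 34*I*sqrt(2))**2 + 271 = 271 + (-17 + 34*I*sqrt(2))**2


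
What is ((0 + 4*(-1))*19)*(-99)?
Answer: 7524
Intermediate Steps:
((0 + 4*(-1))*19)*(-99) = ((0 - 4)*19)*(-99) = -4*19*(-99) = -76*(-99) = 7524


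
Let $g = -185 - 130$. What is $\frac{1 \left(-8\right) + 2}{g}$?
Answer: $\frac{2}{105} \approx 0.019048$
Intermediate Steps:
$g = -315$
$\frac{1 \left(-8\right) + 2}{g} = \frac{1 \left(-8\right) + 2}{-315} = \left(-8 + 2\right) \left(- \frac{1}{315}\right) = \left(-6\right) \left(- \frac{1}{315}\right) = \frac{2}{105}$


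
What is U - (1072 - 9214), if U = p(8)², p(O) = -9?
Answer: 8223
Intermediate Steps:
U = 81 (U = (-9)² = 81)
U - (1072 - 9214) = 81 - (1072 - 9214) = 81 - 1*(-8142) = 81 + 8142 = 8223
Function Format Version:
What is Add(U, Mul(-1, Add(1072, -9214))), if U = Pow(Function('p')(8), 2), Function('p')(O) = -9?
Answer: 8223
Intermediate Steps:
U = 81 (U = Pow(-9, 2) = 81)
Add(U, Mul(-1, Add(1072, -9214))) = Add(81, Mul(-1, Add(1072, -9214))) = Add(81, Mul(-1, -8142)) = Add(81, 8142) = 8223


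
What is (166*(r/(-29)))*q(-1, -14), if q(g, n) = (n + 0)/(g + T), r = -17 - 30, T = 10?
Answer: -109228/261 ≈ -418.50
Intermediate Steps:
r = -47
q(g, n) = n/(10 + g) (q(g, n) = (n + 0)/(g + 10) = n/(10 + g))
(166*(r/(-29)))*q(-1, -14) = (166*(-47/(-29)))*(-14/(10 - 1)) = (166*(-47*(-1/29)))*(-14/9) = (166*(47/29))*(-14*⅑) = (7802/29)*(-14/9) = -109228/261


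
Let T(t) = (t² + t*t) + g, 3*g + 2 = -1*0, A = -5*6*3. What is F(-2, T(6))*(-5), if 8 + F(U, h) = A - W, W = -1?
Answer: 485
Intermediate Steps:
A = -90 (A = -30*3 = -90)
g = -⅔ (g = -⅔ + (-1*0)/3 = -⅔ + (⅓)*0 = -⅔ + 0 = -⅔ ≈ -0.66667)
T(t) = -⅔ + 2*t² (T(t) = (t² + t*t) - ⅔ = (t² + t²) - ⅔ = 2*t² - ⅔ = -⅔ + 2*t²)
F(U, h) = -97 (F(U, h) = -8 + (-90 - 1*(-1)) = -8 + (-90 + 1) = -8 - 89 = -97)
F(-2, T(6))*(-5) = -97*(-5) = 485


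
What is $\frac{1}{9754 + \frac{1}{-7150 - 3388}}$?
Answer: $\frac{10538}{102787651} \approx 0.00010252$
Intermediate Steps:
$\frac{1}{9754 + \frac{1}{-7150 - 3388}} = \frac{1}{9754 + \frac{1}{-10538}} = \frac{1}{9754 - \frac{1}{10538}} = \frac{1}{\frac{102787651}{10538}} = \frac{10538}{102787651}$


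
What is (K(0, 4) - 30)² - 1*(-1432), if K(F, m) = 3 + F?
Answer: 2161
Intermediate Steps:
(K(0, 4) - 30)² - 1*(-1432) = ((3 + 0) - 30)² - 1*(-1432) = (3 - 30)² + 1432 = (-27)² + 1432 = 729 + 1432 = 2161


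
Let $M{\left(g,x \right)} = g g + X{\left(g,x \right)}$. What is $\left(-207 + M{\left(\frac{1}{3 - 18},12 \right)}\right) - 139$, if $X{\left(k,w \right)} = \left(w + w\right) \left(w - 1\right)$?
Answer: $- \frac{18449}{225} \approx -81.996$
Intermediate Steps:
$X{\left(k,w \right)} = 2 w \left(-1 + w\right)$
$M{\left(g,x \right)} = g^{2} + 2 x \left(-1 + x\right)$ ($M{\left(g,x \right)} = g g + 2 x \left(-1 + x\right) = g^{2} + 2 x \left(-1 + x\right)$)
$\left(-207 + M{\left(\frac{1}{3 - 18},12 \right)}\right) - 139 = \left(-207 + \left(\left(\frac{1}{3 - 18}\right)^{2} + 2 \cdot 12 \left(-1 + 12\right)\right)\right) - 139 = \left(-207 + \left(\left(\frac{1}{-15}\right)^{2} + 2 \cdot 12 \cdot 11\right)\right) - 139 = \left(-207 + \left(\left(- \frac{1}{15}\right)^{2} + 264\right)\right) - 139 = \left(-207 + \left(\frac{1}{225} + 264\right)\right) - 139 = \left(-207 + \frac{59401}{225}\right) - 139 = \frac{12826}{225} - 139 = - \frac{18449}{225}$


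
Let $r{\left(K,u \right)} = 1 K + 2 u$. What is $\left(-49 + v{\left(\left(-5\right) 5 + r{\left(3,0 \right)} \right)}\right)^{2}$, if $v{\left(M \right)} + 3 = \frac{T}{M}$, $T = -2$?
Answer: $\frac{326041}{121} \approx 2694.6$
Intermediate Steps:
$r{\left(K,u \right)} = K + 2 u$
$v{\left(M \right)} = -3 - \frac{2}{M}$
$\left(-49 + v{\left(\left(-5\right) 5 + r{\left(3,0 \right)} \right)}\right)^{2} = \left(-49 - \left(3 + \frac{2}{\left(-5\right) 5 + \left(3 + 2 \cdot 0\right)}\right)\right)^{2} = \left(-49 - \left(3 + \frac{2}{-25 + \left(3 + 0\right)}\right)\right)^{2} = \left(-49 - \left(3 + \frac{2}{-25 + 3}\right)\right)^{2} = \left(-49 - \left(3 + \frac{2}{-22}\right)\right)^{2} = \left(-49 - \frac{32}{11}\right)^{2} = \left(- \frac{571}{11}\right)^{2} = \frac{326041}{121}$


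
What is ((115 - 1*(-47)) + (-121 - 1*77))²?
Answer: 1296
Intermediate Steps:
((115 - 1*(-47)) + (-121 - 1*77))² = ((115 + 47) + (-121 - 77))² = (162 - 198)² = (-36)² = 1296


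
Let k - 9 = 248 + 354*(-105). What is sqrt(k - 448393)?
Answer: I*sqrt(485306) ≈ 696.64*I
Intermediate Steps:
k = -36913 (k = 9 + (248 + 354*(-105)) = 9 + (248 - 37170) = 9 - 36922 = -36913)
sqrt(k - 448393) = sqrt(-36913 - 448393) = sqrt(-485306) = I*sqrt(485306)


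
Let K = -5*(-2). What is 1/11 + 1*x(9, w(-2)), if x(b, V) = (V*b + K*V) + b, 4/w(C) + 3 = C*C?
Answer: 936/11 ≈ 85.091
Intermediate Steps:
w(C) = 4/(-3 + C²) (w(C) = 4/(-3 + C*C) = 4/(-3 + C²))
K = 10
x(b, V) = b + 10*V + V*b (x(b, V) = (V*b + 10*V) + b = (10*V + V*b) + b = b + 10*V + V*b)
1/11 + 1*x(9, w(-2)) = 1/11 + 1*(9 + 10*(4/(-3 + (-2)²)) + (4/(-3 + (-2)²))*9) = 1/11 + 1*(9 + 10*(4/(-3 + 4)) + (4/(-3 + 4))*9) = 1/11 + 1*(9 + 10*(4/1) + (4/1)*9) = 1/11 + 1*(9 + 10*(4*1) + (4*1)*9) = 1/11 + 1*(9 + 10*4 + 4*9) = 1/11 + 1*(9 + 40 + 36) = 1/11 + 1*85 = 1/11 + 85 = 936/11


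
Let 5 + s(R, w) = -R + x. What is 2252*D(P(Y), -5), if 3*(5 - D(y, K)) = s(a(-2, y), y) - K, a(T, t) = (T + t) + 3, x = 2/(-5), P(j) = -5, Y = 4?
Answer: 42788/5 ≈ 8557.6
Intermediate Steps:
x = -⅖ (x = 2*(-⅕) = -⅖ ≈ -0.40000)
a(T, t) = 3 + T + t
s(R, w) = -27/5 - R (s(R, w) = -5 + (-R - ⅖) = -5 + (-⅖ - R) = -27/5 - R)
D(y, K) = 107/15 + K/3 + y/3 (D(y, K) = 5 - ((-27/5 - (3 - 2 + y)) - K)/3 = 5 - ((-27/5 - (1 + y)) - K)/3 = 5 - ((-27/5 + (-1 - y)) - K)/3 = 5 - ((-32/5 - y) - K)/3 = 5 - (-32/5 - K - y)/3 = 5 + (32/15 + K/3 + y/3) = 107/15 + K/3 + y/3)
2252*D(P(Y), -5) = 2252*(107/15 + (⅓)*(-5) + (⅓)*(-5)) = 2252*(107/15 - 5/3 - 5/3) = 2252*(19/5) = 42788/5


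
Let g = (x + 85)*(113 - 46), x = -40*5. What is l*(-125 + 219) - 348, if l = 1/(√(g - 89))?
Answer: -348 - 47*I*√866/1299 ≈ -348.0 - 1.0648*I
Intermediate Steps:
x = -200
g = -7705 (g = (-200 + 85)*(113 - 46) = -115*67 = -7705)
l = -I*√866/2598 (l = 1/(√(-7705 - 89)) = 1/(√(-7794)) = 1/(3*I*√866) = -I*√866/2598 ≈ -0.011327*I)
l*(-125 + 219) - 348 = (-I*√866/2598)*(-125 + 219) - 348 = -I*√866/2598*94 - 348 = -47*I*√866/1299 - 348 = -348 - 47*I*√866/1299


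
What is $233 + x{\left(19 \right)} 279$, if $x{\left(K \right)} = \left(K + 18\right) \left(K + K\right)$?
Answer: $392507$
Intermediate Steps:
$x{\left(K \right)} = 2 K \left(18 + K\right)$ ($x{\left(K \right)} = \left(18 + K\right) 2 K = 2 K \left(18 + K\right)$)
$233 + x{\left(19 \right)} 279 = 233 + 2 \cdot 19 \left(18 + 19\right) 279 = 233 + 2 \cdot 19 \cdot 37 \cdot 279 = 233 + 1406 \cdot 279 = 233 + 392274 = 392507$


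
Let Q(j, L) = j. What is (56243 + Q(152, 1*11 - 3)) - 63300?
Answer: -6905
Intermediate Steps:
(56243 + Q(152, 1*11 - 3)) - 63300 = (56243 + 152) - 63300 = 56395 - 63300 = -6905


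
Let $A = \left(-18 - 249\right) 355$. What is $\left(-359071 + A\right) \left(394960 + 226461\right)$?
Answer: $-282035649376$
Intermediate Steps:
$A = -94785$ ($A = \left(-267\right) 355 = -94785$)
$\left(-359071 + A\right) \left(394960 + 226461\right) = \left(-359071 - 94785\right) \left(394960 + 226461\right) = \left(-453856\right) 621421 = -282035649376$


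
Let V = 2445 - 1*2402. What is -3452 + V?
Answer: -3409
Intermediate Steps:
V = 43 (V = 2445 - 2402 = 43)
-3452 + V = -3452 + 43 = -3409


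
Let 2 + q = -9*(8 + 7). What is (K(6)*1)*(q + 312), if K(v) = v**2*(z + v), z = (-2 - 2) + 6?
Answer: 50400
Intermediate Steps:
z = 2 (z = -4 + 6 = 2)
K(v) = v**2*(2 + v)
q = -137 (q = -2 - 9*(8 + 7) = -2 - 9*15 = -2 - 135 = -137)
(K(6)*1)*(q + 312) = ((6**2*(2 + 6))*1)*(-137 + 312) = ((36*8)*1)*175 = (288*1)*175 = 288*175 = 50400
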